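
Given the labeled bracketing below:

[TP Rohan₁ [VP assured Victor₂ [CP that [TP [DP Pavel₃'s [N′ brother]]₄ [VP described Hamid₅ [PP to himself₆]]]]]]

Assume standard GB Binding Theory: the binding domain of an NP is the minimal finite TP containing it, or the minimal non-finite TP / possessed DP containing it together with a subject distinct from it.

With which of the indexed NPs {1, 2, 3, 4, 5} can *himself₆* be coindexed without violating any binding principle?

*himself* is an anaphor, so Principle A applies: it must be bound in its binding domain.
Binding domain of *himself₆*: the embedded TP, whose subject is [Pavel₃'s brother]₄.
*Rohan₁* c-commands the anaphor but is outside its binding domain → cannot satisfy Principle A.
*Victor₂* c-commands the anaphor but is outside its binding domain → cannot satisfy Principle A.
*Pavel₃* does not c-command the anaphor → cannot bind it.
*[Pavel₃'s brother]₄* c-commands the anaphor within its binding domain → licit binder.
*Hamid₅* c-commands the anaphor within its binding domain → licit binder.

{4, 5}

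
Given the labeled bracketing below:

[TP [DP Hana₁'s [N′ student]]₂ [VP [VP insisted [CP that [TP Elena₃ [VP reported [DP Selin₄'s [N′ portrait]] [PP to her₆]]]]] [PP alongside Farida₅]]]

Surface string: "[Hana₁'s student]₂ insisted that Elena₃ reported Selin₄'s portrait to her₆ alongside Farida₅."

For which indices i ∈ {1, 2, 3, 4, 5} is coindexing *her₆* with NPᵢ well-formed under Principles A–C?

{1, 2, 4, 5}

*her* is a pronoun, so Principle B applies: it must be free in its binding domain.
Binding domain of *her₆*: the embedded TP, whose subject is Elena₃.
*Hana₁* and the pronoun do not c-command one another → neither Principle B nor Principle C is at stake; coindexation permitted.
*[Hana₁'s student]₂* c-commands the pronoun but from outside its binding domain, and is not c-commanded by it → coindexation permitted.
*Elena₃* c-commands the pronoun within its binding domain → coindexation would violate Principle B.
*Selin₄* and the pronoun do not c-command one another → neither Principle B nor Principle C is at stake; coindexation permitted.
*Farida₅* and the pronoun do not c-command one another → neither Principle B nor Principle C is at stake; coindexation permitted.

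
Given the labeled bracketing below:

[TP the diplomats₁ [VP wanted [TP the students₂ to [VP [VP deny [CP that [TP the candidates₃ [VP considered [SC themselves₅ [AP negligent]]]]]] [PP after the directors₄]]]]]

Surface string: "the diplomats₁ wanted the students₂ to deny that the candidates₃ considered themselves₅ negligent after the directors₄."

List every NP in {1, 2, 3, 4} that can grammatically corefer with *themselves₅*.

*themselves* is an anaphor, so Principle A applies: it must be bound in its binding domain.
Binding domain of *themselves₅*: the embedded TP, whose subject is the candidates₃.
*the diplomats₁* c-commands the anaphor but is outside its binding domain → cannot satisfy Principle A.
*the students₂* c-commands the anaphor but is outside its binding domain → cannot satisfy Principle A.
*the candidates₃* c-commands the anaphor within its binding domain → licit binder.
*the directors₄* does not c-command the anaphor → cannot bind it.

{3}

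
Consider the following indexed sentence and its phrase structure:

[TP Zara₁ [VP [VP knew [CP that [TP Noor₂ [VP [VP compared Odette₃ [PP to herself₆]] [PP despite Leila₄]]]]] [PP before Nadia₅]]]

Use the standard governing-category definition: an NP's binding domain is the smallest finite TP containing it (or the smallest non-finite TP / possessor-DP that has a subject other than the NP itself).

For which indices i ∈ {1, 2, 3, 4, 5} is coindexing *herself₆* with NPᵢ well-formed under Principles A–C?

{2, 3}

*herself* is an anaphor, so Principle A applies: it must be bound in its binding domain.
Binding domain of *herself₆*: the embedded TP, whose subject is Noor₂.
*Zara₁* c-commands the anaphor but is outside its binding domain → cannot satisfy Principle A.
*Noor₂* c-commands the anaphor within its binding domain → licit binder.
*Odette₃* c-commands the anaphor within its binding domain → licit binder.
*Leila₄* does not c-command the anaphor → cannot bind it.
*Nadia₅* does not c-command the anaphor → cannot bind it.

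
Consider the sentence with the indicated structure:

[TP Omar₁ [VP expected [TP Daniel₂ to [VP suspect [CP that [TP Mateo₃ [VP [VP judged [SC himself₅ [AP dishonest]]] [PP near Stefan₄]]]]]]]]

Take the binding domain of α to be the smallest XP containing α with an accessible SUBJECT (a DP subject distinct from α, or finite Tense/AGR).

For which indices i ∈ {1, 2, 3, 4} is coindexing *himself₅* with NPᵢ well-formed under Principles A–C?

{3}

*himself* is an anaphor, so Principle A applies: it must be bound in its binding domain.
Binding domain of *himself₅*: the embedded TP, whose subject is Mateo₃.
*Omar₁* c-commands the anaphor but is outside its binding domain → cannot satisfy Principle A.
*Daniel₂* c-commands the anaphor but is outside its binding domain → cannot satisfy Principle A.
*Mateo₃* c-commands the anaphor within its binding domain → licit binder.
*Stefan₄* does not c-command the anaphor → cannot bind it.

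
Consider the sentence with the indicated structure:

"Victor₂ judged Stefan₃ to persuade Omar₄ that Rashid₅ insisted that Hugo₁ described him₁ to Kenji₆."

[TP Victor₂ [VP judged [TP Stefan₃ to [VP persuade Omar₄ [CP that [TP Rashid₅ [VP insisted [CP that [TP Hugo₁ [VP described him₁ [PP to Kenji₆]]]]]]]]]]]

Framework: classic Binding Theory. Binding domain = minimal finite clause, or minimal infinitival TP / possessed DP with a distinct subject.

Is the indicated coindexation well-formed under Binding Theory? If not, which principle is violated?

The two coindexed NPs are *Hugo₁* and *him₁*.
*him₁* is a pronoun. Its binding domain is the embedded TP, whose subject is Hugo₁.
*Hugo₁* c-commands it within that domain and carries the same index.
The pronoun is locally bound → Principle B violation.

Principle B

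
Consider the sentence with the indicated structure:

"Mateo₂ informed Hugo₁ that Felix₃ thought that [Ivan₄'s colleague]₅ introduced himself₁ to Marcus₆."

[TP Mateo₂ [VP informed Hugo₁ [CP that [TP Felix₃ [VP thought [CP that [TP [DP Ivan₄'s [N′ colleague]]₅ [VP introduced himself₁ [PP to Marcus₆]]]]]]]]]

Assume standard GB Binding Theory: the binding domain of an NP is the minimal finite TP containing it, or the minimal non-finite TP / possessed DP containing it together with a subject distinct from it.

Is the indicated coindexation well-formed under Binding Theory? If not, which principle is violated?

The two coindexed NPs are *Hugo₁* and *himself₁*.
*himself₁* is an anaphor. Principle A requires it to be bound within its binding domain — the embedded TP, whose subject is [Ivan₄'s colleague]₅.
Within that domain it is c-commanded by *[Ivan₄'s colleague]₅*, which does not share its index.
*Hugo₁* does c-command the anaphor, but from outside its binding domain.
The anaphor is unbound in its domain → Principle A violation.

Principle A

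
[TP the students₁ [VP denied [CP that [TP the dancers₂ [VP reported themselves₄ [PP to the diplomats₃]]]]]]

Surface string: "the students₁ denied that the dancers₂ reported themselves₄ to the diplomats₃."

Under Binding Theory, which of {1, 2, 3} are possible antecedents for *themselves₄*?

{2}

*themselves* is an anaphor, so Principle A applies: it must be bound in its binding domain.
Binding domain of *themselves₄*: the embedded TP, whose subject is the dancers₂.
*the students₁* c-commands the anaphor but is outside its binding domain → cannot satisfy Principle A.
*the dancers₂* c-commands the anaphor within its binding domain → licit binder.
*the diplomats₃* does not c-command the anaphor → cannot bind it.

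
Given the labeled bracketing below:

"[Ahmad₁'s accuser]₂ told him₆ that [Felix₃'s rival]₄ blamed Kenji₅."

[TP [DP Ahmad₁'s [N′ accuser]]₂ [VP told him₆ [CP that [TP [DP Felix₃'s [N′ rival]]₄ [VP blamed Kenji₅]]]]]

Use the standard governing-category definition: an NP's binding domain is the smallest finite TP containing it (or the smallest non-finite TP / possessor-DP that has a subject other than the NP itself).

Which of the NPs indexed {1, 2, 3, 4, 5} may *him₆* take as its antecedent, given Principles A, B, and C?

{1}

*him* is a pronoun, so Principle B applies: it must be free in its binding domain.
Binding domain of *him₆*: the matrix TP, whose subject is [Ahmad₁'s accuser]₂.
*Ahmad₁* and the pronoun do not c-command one another → neither Principle B nor Principle C is at stake; coindexation permitted.
*[Ahmad₁'s accuser]₂* c-commands the pronoun within its binding domain → coindexation would violate Principle B.
*Felix₃*: the pronoun c-commands this R-expression → coindexation would violate Principle C on *Felix₃*.
*[Felix₃'s rival]₄*: the pronoun c-commands this R-expression → coindexation would violate Principle C on *[Felix₃'s rival]₄*.
*Kenji₅*: the pronoun c-commands this R-expression → coindexation would violate Principle C on *Kenji₅*.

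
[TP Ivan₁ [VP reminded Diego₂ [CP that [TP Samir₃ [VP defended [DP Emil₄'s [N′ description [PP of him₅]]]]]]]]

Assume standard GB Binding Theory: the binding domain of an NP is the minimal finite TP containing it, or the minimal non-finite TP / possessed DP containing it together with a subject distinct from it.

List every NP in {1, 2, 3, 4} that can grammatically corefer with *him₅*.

*him* is a pronoun, so Principle B applies: it must be free in its binding domain.
Binding domain of *him₅*: the possessed DP, whose subject is Emil₄.
*Ivan₁* c-commands the pronoun but from outside its binding domain, and is not c-commanded by it → coindexation permitted.
*Diego₂* c-commands the pronoun but from outside its binding domain, and is not c-commanded by it → coindexation permitted.
*Samir₃* c-commands the pronoun but from outside its binding domain, and is not c-commanded by it → coindexation permitted.
*Emil₄* c-commands the pronoun within its binding domain → coindexation would violate Principle B.

{1, 2, 3}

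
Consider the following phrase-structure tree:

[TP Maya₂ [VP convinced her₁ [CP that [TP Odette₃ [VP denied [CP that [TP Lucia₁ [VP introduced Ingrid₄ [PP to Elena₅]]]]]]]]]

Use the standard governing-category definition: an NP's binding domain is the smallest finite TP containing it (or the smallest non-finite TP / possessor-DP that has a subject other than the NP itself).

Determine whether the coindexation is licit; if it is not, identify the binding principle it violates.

The two coindexed NPs are *her₁* and *Lucia₁*.
*Lucia₁* is an R-expression. Principle C requires it to be free everywhere.
*her₁* c-commands it and carries the same index.
The R-expression is bound → Principle C violation.

Principle C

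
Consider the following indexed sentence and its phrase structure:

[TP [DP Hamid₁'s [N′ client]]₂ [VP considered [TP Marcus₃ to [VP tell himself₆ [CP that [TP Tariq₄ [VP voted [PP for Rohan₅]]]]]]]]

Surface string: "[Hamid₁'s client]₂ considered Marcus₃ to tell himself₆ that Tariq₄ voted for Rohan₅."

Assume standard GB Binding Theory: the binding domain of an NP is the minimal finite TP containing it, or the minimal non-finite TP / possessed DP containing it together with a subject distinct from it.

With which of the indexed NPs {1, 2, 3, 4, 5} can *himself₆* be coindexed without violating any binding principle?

{3}

*himself* is an anaphor, so Principle A applies: it must be bound in its binding domain.
Binding domain of *himself₆*: the embedded TP, whose subject is Marcus₃.
*Hamid₁* does not c-command the anaphor → cannot bind it.
*[Hamid₁'s client]₂* c-commands the anaphor but is outside its binding domain → cannot satisfy Principle A.
*Marcus₃* c-commands the anaphor within its binding domain → licit binder.
*Tariq₄* does not c-command the anaphor → cannot bind it.
*Rohan₅* does not c-command the anaphor → cannot bind it.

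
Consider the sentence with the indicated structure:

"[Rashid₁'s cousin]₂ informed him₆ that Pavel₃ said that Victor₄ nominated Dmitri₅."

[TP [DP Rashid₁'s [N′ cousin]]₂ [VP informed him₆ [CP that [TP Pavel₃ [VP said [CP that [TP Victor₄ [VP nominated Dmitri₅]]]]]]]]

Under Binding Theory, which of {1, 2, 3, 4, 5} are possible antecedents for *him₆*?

*him* is a pronoun, so Principle B applies: it must be free in its binding domain.
Binding domain of *him₆*: the matrix TP, whose subject is [Rashid₁'s cousin]₂.
*Rashid₁* and the pronoun do not c-command one another → neither Principle B nor Principle C is at stake; coindexation permitted.
*[Rashid₁'s cousin]₂* c-commands the pronoun within its binding domain → coindexation would violate Principle B.
*Pavel₃*: the pronoun c-commands this R-expression → coindexation would violate Principle C on *Pavel₃*.
*Victor₄*: the pronoun c-commands this R-expression → coindexation would violate Principle C on *Victor₄*.
*Dmitri₅*: the pronoun c-commands this R-expression → coindexation would violate Principle C on *Dmitri₅*.

{1}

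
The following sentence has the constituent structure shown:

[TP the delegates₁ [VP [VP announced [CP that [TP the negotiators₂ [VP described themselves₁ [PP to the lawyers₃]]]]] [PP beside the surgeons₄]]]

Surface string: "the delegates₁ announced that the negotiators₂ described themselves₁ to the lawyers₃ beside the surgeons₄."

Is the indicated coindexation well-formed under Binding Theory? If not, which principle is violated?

The two coindexed NPs are *the delegates₁* and *themselves₁*.
*themselves₁* is an anaphor. Principle A requires it to be bound within its binding domain — the embedded TP, whose subject is the negotiators₂.
Within that domain it is c-commanded by *the negotiators₂*, which does not share its index.
*the delegates₁* does c-command the anaphor, but from outside its binding domain.
The anaphor is unbound in its domain → Principle A violation.

Principle A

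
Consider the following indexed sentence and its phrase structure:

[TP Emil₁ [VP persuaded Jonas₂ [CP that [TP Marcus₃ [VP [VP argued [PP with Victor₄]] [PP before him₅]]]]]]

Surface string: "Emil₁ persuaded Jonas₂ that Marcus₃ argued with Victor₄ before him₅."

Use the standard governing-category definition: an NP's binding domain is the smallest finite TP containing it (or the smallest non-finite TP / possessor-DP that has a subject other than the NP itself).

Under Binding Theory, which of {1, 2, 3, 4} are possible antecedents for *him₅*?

{1, 2, 4}

*him* is a pronoun, so Principle B applies: it must be free in its binding domain.
Binding domain of *him₅*: the embedded TP, whose subject is Marcus₃.
*Emil₁* c-commands the pronoun but from outside its binding domain, and is not c-commanded by it → coindexation permitted.
*Jonas₂* c-commands the pronoun but from outside its binding domain, and is not c-commanded by it → coindexation permitted.
*Marcus₃* c-commands the pronoun within its binding domain → coindexation would violate Principle B.
*Victor₄* and the pronoun do not c-command one another → neither Principle B nor Principle C is at stake; coindexation permitted.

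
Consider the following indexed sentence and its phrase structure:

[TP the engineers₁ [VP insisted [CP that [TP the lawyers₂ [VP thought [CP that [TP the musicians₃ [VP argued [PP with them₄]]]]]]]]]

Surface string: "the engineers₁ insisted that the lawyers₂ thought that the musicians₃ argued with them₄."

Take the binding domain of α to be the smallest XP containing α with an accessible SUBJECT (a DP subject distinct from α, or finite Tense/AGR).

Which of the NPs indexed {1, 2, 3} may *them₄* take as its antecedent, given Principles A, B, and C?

{1, 2}

*them* is a pronoun, so Principle B applies: it must be free in its binding domain.
Binding domain of *them₄*: the embedded TP, whose subject is the musicians₃.
*the engineers₁* c-commands the pronoun but from outside its binding domain, and is not c-commanded by it → coindexation permitted.
*the lawyers₂* c-commands the pronoun but from outside its binding domain, and is not c-commanded by it → coindexation permitted.
*the musicians₃* c-commands the pronoun within its binding domain → coindexation would violate Principle B.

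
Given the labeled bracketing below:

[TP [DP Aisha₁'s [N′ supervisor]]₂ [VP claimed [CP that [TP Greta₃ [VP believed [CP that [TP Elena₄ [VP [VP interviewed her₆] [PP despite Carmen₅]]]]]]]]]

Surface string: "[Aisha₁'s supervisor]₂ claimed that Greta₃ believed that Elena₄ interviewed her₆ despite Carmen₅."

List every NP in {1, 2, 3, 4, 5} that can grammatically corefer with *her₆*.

{1, 2, 3, 5}

*her* is a pronoun, so Principle B applies: it must be free in its binding domain.
Binding domain of *her₆*: the embedded TP, whose subject is Elena₄.
*Aisha₁* and the pronoun do not c-command one another → neither Principle B nor Principle C is at stake; coindexation permitted.
*[Aisha₁'s supervisor]₂* c-commands the pronoun but from outside its binding domain, and is not c-commanded by it → coindexation permitted.
*Greta₃* c-commands the pronoun but from outside its binding domain, and is not c-commanded by it → coindexation permitted.
*Elena₄* c-commands the pronoun within its binding domain → coindexation would violate Principle B.
*Carmen₅* and the pronoun do not c-command one another → neither Principle B nor Principle C is at stake; coindexation permitted.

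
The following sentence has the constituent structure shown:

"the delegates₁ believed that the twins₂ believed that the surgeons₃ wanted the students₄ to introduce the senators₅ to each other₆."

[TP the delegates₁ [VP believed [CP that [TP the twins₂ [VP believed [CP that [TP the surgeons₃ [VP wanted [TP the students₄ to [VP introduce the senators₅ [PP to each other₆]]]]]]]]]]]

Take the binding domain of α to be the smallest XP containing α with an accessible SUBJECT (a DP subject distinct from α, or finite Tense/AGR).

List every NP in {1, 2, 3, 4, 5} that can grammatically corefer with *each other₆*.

*each other* is an anaphor, so Principle A applies: it must be bound in its binding domain.
Binding domain of *each other₆*: the embedded TP, whose subject is the students₄.
*the delegates₁* c-commands the anaphor but is outside its binding domain → cannot satisfy Principle A.
*the twins₂* c-commands the anaphor but is outside its binding domain → cannot satisfy Principle A.
*the surgeons₃* c-commands the anaphor but is outside its binding domain → cannot satisfy Principle A.
*the students₄* c-commands the anaphor within its binding domain → licit binder.
*the senators₅* c-commands the anaphor within its binding domain → licit binder.

{4, 5}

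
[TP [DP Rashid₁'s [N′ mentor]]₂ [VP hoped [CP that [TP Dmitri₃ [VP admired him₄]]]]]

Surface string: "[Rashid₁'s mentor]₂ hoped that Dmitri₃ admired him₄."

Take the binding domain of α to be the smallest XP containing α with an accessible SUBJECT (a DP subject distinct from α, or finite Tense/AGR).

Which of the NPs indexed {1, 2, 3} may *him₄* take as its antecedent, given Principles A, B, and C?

*him* is a pronoun, so Principle B applies: it must be free in its binding domain.
Binding domain of *him₄*: the embedded TP, whose subject is Dmitri₃.
*Rashid₁* and the pronoun do not c-command one another → neither Principle B nor Principle C is at stake; coindexation permitted.
*[Rashid₁'s mentor]₂* c-commands the pronoun but from outside its binding domain, and is not c-commanded by it → coindexation permitted.
*Dmitri₃* c-commands the pronoun within its binding domain → coindexation would violate Principle B.

{1, 2}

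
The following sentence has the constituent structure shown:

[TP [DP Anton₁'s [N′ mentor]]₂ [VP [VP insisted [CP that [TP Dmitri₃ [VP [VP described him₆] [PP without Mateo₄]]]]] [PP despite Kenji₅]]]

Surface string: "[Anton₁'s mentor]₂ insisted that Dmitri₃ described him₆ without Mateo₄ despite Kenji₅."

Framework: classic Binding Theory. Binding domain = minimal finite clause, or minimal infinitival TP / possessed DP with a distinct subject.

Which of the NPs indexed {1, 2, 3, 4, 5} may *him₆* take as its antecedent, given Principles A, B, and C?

*him* is a pronoun, so Principle B applies: it must be free in its binding domain.
Binding domain of *him₆*: the embedded TP, whose subject is Dmitri₃.
*Anton₁* and the pronoun do not c-command one another → neither Principle B nor Principle C is at stake; coindexation permitted.
*[Anton₁'s mentor]₂* c-commands the pronoun but from outside its binding domain, and is not c-commanded by it → coindexation permitted.
*Dmitri₃* c-commands the pronoun within its binding domain → coindexation would violate Principle B.
*Mateo₄* and the pronoun do not c-command one another → neither Principle B nor Principle C is at stake; coindexation permitted.
*Kenji₅* and the pronoun do not c-command one another → neither Principle B nor Principle C is at stake; coindexation permitted.

{1, 2, 4, 5}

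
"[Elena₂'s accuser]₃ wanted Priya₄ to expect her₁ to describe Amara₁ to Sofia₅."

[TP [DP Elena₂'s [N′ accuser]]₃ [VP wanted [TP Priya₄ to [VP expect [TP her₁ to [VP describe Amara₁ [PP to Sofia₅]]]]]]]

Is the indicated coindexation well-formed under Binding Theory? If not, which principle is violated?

Principle C

The two coindexed NPs are *her₁* and *Amara₁*.
*Amara₁* is an R-expression. Principle C requires it to be free everywhere.
*her₁* c-commands it and carries the same index.
The R-expression is bound → Principle C violation.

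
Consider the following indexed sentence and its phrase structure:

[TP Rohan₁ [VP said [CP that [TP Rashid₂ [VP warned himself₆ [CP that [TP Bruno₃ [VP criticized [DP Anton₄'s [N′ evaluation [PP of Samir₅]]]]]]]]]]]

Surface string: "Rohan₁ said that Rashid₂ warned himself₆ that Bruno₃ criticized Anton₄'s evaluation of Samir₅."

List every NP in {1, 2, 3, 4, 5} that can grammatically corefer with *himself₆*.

*himself* is an anaphor, so Principle A applies: it must be bound in its binding domain.
Binding domain of *himself₆*: the embedded TP, whose subject is Rashid₂.
*Rohan₁* c-commands the anaphor but is outside its binding domain → cannot satisfy Principle A.
*Rashid₂* c-commands the anaphor within its binding domain → licit binder.
*Bruno₃* does not c-command the anaphor → cannot bind it.
*Anton₄* does not c-command the anaphor → cannot bind it.
*Samir₅* does not c-command the anaphor → cannot bind it.

{2}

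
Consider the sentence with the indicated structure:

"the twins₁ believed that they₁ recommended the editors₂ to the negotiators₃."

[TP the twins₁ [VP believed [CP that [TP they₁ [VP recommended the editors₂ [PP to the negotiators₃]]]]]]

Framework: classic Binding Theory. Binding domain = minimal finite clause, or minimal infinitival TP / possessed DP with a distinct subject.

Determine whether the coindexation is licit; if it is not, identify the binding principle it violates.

grammatical

The two coindexed NPs are *the twins₁* and *they₁*.
*they₁* is a pronoun; nothing c-commands it within its binding domain (the embedded TP.), so Principle B holds trivially.
*the twins₁* is an R-expression; *they₁* does not c-command it, and no other NP shares its index, so Principle C is satisfied.
All principles are respected.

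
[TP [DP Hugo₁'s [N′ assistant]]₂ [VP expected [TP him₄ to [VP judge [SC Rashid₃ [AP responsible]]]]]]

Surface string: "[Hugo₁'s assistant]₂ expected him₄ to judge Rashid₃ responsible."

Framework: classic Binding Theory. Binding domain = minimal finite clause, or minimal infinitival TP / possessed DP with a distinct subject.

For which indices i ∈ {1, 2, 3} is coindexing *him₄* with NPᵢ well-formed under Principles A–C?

{1}

*him* is a pronoun, so Principle B applies: it must be free in its binding domain.
Binding domain of *him₄*: the matrix TP, whose subject is [Hugo₁'s assistant]₂.
*Hugo₁* and the pronoun do not c-command one another → neither Principle B nor Principle C is at stake; coindexation permitted.
*[Hugo₁'s assistant]₂* c-commands the pronoun within its binding domain → coindexation would violate Principle B.
*Rashid₃*: the pronoun c-commands this R-expression → coindexation would violate Principle C on *Rashid₃*.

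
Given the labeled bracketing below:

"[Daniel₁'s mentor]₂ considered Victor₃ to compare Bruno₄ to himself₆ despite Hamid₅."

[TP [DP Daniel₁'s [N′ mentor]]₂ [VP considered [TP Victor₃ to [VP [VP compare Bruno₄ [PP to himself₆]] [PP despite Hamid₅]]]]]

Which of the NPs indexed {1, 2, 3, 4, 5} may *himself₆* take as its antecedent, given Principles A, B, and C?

{3, 4}

*himself* is an anaphor, so Principle A applies: it must be bound in its binding domain.
Binding domain of *himself₆*: the embedded TP, whose subject is Victor₃.
*Daniel₁* does not c-command the anaphor → cannot bind it.
*[Daniel₁'s mentor]₂* c-commands the anaphor but is outside its binding domain → cannot satisfy Principle A.
*Victor₃* c-commands the anaphor within its binding domain → licit binder.
*Bruno₄* c-commands the anaphor within its binding domain → licit binder.
*Hamid₅* does not c-command the anaphor → cannot bind it.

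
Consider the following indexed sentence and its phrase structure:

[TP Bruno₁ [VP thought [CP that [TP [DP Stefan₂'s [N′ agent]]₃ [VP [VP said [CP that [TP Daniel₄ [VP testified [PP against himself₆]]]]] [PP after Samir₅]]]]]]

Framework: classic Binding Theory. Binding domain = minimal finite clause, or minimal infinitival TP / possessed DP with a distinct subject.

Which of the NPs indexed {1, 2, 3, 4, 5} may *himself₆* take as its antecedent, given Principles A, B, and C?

{4}

*himself* is an anaphor, so Principle A applies: it must be bound in its binding domain.
Binding domain of *himself₆*: the embedded TP, whose subject is Daniel₄.
*Bruno₁* c-commands the anaphor but is outside its binding domain → cannot satisfy Principle A.
*Stefan₂* does not c-command the anaphor → cannot bind it.
*[Stefan₂'s agent]₃* c-commands the anaphor but is outside its binding domain → cannot satisfy Principle A.
*Daniel₄* c-commands the anaphor within its binding domain → licit binder.
*Samir₅* does not c-command the anaphor → cannot bind it.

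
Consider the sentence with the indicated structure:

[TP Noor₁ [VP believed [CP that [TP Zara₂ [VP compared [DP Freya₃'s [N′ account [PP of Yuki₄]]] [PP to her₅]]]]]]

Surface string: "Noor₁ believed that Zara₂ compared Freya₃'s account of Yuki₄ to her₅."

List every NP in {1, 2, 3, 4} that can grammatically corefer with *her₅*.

{1, 3, 4}

*her* is a pronoun, so Principle B applies: it must be free in its binding domain.
Binding domain of *her₅*: the embedded TP, whose subject is Zara₂.
*Noor₁* c-commands the pronoun but from outside its binding domain, and is not c-commanded by it → coindexation permitted.
*Zara₂* c-commands the pronoun within its binding domain → coindexation would violate Principle B.
*Freya₃* and the pronoun do not c-command one another → neither Principle B nor Principle C is at stake; coindexation permitted.
*Yuki₄* and the pronoun do not c-command one another → neither Principle B nor Principle C is at stake; coindexation permitted.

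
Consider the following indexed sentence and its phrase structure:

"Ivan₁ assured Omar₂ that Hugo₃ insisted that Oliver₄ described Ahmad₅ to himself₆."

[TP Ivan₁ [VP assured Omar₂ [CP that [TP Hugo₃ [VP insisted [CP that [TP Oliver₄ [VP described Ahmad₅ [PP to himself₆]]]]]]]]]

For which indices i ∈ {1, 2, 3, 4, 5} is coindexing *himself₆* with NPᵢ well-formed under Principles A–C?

*himself* is an anaphor, so Principle A applies: it must be bound in its binding domain.
Binding domain of *himself₆*: the embedded TP, whose subject is Oliver₄.
*Ivan₁* c-commands the anaphor but is outside its binding domain → cannot satisfy Principle A.
*Omar₂* c-commands the anaphor but is outside its binding domain → cannot satisfy Principle A.
*Hugo₃* c-commands the anaphor but is outside its binding domain → cannot satisfy Principle A.
*Oliver₄* c-commands the anaphor within its binding domain → licit binder.
*Ahmad₅* c-commands the anaphor within its binding domain → licit binder.

{4, 5}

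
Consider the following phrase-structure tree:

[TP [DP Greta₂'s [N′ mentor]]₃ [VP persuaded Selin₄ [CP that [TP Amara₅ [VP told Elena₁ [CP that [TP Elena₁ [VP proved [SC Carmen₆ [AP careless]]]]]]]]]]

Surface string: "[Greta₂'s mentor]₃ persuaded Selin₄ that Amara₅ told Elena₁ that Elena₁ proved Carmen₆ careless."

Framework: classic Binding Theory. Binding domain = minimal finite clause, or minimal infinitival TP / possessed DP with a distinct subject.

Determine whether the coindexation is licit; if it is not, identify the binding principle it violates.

The two coindexed NPs are *Elena₁* (the higher occurrence) and *Elena₁* (the lower occurrence).
*Elena₁* (the lower occurrence) is an R-expression. Principle C requires it to be free everywhere.
*Elena₁* (the higher occurrence) c-commands it and carries the same index.
The R-expression is bound → Principle C violation.

Principle C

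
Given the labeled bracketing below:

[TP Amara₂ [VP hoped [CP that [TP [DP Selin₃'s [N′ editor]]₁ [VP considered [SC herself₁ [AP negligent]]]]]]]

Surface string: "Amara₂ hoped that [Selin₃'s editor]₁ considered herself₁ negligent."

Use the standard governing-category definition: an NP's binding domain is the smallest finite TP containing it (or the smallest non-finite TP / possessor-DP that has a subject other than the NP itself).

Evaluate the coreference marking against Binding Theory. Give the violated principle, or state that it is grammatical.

grammatical

The two coindexed NPs are *[Selin₃'s editor]₁* and *herself₁*.
*herself₁* is an anaphor; its binding domain is the embedded TP, whose subject is [Selin₃'s editor]₁. *[Selin₃'s editor]₁* c-commands it within that domain and shares its index, so Principle A is satisfied.
*[Selin₃'s editor]₁* is an R-expression; *herself₁* does not c-command it, and no other NP shares its index, so Principle C is satisfied.
All principles are respected.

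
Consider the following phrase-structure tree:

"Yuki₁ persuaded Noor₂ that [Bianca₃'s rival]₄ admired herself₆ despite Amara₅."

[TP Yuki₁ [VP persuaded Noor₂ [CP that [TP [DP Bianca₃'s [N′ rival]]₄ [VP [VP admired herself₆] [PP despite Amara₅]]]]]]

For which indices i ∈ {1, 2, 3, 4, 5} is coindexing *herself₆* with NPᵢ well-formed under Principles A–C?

*herself* is an anaphor, so Principle A applies: it must be bound in its binding domain.
Binding domain of *herself₆*: the embedded TP, whose subject is [Bianca₃'s rival]₄.
*Yuki₁* c-commands the anaphor but is outside its binding domain → cannot satisfy Principle A.
*Noor₂* c-commands the anaphor but is outside its binding domain → cannot satisfy Principle A.
*Bianca₃* does not c-command the anaphor → cannot bind it.
*[Bianca₃'s rival]₄* c-commands the anaphor within its binding domain → licit binder.
*Amara₅* does not c-command the anaphor → cannot bind it.

{4}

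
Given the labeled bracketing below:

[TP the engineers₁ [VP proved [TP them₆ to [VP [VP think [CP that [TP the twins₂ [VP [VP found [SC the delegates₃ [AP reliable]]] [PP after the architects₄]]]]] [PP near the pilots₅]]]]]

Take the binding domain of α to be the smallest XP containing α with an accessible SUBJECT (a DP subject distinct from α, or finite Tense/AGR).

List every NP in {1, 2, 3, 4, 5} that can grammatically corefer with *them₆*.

none

*them* is a pronoun, so Principle B applies: it must be free in its binding domain.
Binding domain of *them₆*: the matrix TP, whose subject is the engineers₁.
*the engineers₁* c-commands the pronoun within its binding domain → coindexation would violate Principle B.
*the twins₂*: the pronoun c-commands this R-expression → coindexation would violate Principle C on *the twins₂*.
*the delegates₃*: the pronoun c-commands this R-expression → coindexation would violate Principle C on *the delegates₃*.
*the architects₄*: the pronoun c-commands this R-expression → coindexation would violate Principle C on *the architects₄*.
*the pilots₅*: the pronoun c-commands this R-expression → coindexation would violate Principle C on *the pilots₅*.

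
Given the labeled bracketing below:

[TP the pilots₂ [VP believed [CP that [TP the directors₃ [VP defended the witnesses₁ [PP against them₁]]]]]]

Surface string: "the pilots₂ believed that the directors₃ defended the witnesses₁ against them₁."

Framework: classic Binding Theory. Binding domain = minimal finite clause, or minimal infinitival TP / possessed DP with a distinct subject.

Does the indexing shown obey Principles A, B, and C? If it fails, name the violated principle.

Principle B

The two coindexed NPs are *the witnesses₁* and *them₁*.
*them₁* is a pronoun. Its binding domain is the embedded TP, whose subject is the directors₃.
*the witnesses₁* c-commands it within that domain and carries the same index.
The pronoun is locally bound → Principle B violation.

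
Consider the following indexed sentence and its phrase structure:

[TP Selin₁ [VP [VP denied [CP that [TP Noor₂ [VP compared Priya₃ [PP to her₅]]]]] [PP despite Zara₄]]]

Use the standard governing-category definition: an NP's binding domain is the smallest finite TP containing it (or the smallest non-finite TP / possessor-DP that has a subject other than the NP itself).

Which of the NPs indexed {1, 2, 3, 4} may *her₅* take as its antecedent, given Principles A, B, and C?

{1, 4}

*her* is a pronoun, so Principle B applies: it must be free in its binding domain.
Binding domain of *her₅*: the embedded TP, whose subject is Noor₂.
*Selin₁* c-commands the pronoun but from outside its binding domain, and is not c-commanded by it → coindexation permitted.
*Noor₂* c-commands the pronoun within its binding domain → coindexation would violate Principle B.
*Priya₃* c-commands the pronoun within its binding domain → coindexation would violate Principle B.
*Zara₄* and the pronoun do not c-command one another → neither Principle B nor Principle C is at stake; coindexation permitted.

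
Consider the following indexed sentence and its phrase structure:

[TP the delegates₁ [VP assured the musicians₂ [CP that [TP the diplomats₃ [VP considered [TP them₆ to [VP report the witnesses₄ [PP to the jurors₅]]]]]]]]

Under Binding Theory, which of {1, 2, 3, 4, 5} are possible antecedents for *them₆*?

*them* is a pronoun, so Principle B applies: it must be free in its binding domain.
Binding domain of *them₆*: the embedded TP, whose subject is the diplomats₃.
*the delegates₁* c-commands the pronoun but from outside its binding domain, and is not c-commanded by it → coindexation permitted.
*the musicians₂* c-commands the pronoun but from outside its binding domain, and is not c-commanded by it → coindexation permitted.
*the diplomats₃* c-commands the pronoun within its binding domain → coindexation would violate Principle B.
*the witnesses₄*: the pronoun c-commands this R-expression → coindexation would violate Principle C on *the witnesses₄*.
*the jurors₅*: the pronoun c-commands this R-expression → coindexation would violate Principle C on *the jurors₅*.

{1, 2}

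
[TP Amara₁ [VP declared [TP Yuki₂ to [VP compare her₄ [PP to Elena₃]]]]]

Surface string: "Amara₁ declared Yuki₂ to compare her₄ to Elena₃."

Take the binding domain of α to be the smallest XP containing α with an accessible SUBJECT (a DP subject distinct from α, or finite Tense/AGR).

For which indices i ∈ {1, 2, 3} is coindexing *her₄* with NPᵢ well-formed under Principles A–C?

{1}

*her* is a pronoun, so Principle B applies: it must be free in its binding domain.
Binding domain of *her₄*: the embedded TP, whose subject is Yuki₂.
*Amara₁* c-commands the pronoun but from outside its binding domain, and is not c-commanded by it → coindexation permitted.
*Yuki₂* c-commands the pronoun within its binding domain → coindexation would violate Principle B.
*Elena₃*: the pronoun c-commands this R-expression → coindexation would violate Principle C on *Elena₃*.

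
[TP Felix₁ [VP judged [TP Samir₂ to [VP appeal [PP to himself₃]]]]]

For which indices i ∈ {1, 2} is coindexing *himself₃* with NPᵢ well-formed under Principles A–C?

*himself* is an anaphor, so Principle A applies: it must be bound in its binding domain.
Binding domain of *himself₃*: the embedded TP, whose subject is Samir₂.
*Felix₁* c-commands the anaphor but is outside its binding domain → cannot satisfy Principle A.
*Samir₂* c-commands the anaphor within its binding domain → licit binder.

{2}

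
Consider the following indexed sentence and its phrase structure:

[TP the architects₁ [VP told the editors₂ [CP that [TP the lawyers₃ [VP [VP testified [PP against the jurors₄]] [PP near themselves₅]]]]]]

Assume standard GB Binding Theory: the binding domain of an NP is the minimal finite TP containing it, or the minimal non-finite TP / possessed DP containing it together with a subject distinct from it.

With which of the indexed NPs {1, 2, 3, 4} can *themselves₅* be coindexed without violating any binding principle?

*themselves* is an anaphor, so Principle A applies: it must be bound in its binding domain.
Binding domain of *themselves₅*: the embedded TP, whose subject is the lawyers₃.
*the architects₁* c-commands the anaphor but is outside its binding domain → cannot satisfy Principle A.
*the editors₂* c-commands the anaphor but is outside its binding domain → cannot satisfy Principle A.
*the lawyers₃* c-commands the anaphor within its binding domain → licit binder.
*the jurors₄* does not c-command the anaphor → cannot bind it.

{3}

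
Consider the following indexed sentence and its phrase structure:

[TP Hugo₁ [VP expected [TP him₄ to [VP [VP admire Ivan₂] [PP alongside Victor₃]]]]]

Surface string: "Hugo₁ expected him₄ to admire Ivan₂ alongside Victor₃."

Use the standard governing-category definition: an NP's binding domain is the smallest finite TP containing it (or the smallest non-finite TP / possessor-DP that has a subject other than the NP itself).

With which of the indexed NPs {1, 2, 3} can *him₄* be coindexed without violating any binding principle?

*him* is a pronoun, so Principle B applies: it must be free in its binding domain.
Binding domain of *him₄*: the matrix TP, whose subject is Hugo₁.
*Hugo₁* c-commands the pronoun within its binding domain → coindexation would violate Principle B.
*Ivan₂*: the pronoun c-commands this R-expression → coindexation would violate Principle C on *Ivan₂*.
*Victor₃*: the pronoun c-commands this R-expression → coindexation would violate Principle C on *Victor₃*.

none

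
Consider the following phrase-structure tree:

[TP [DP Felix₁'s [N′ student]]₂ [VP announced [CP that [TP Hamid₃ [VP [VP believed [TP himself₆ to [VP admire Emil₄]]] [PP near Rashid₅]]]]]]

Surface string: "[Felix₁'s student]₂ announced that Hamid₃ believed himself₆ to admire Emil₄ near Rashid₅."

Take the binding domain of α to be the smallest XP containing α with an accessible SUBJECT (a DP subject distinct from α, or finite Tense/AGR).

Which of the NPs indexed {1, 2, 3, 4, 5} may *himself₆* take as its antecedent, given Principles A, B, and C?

*himself* is an anaphor, so Principle A applies: it must be bound in its binding domain.
Binding domain of *himself₆*: the embedded TP, whose subject is Hamid₃.
*Felix₁* does not c-command the anaphor → cannot bind it.
*[Felix₁'s student]₂* c-commands the anaphor but is outside its binding domain → cannot satisfy Principle A.
*Hamid₃* c-commands the anaphor within its binding domain → licit binder.
*Emil₄* does not c-command the anaphor → cannot bind it.
*Rashid₅* does not c-command the anaphor → cannot bind it.

{3}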